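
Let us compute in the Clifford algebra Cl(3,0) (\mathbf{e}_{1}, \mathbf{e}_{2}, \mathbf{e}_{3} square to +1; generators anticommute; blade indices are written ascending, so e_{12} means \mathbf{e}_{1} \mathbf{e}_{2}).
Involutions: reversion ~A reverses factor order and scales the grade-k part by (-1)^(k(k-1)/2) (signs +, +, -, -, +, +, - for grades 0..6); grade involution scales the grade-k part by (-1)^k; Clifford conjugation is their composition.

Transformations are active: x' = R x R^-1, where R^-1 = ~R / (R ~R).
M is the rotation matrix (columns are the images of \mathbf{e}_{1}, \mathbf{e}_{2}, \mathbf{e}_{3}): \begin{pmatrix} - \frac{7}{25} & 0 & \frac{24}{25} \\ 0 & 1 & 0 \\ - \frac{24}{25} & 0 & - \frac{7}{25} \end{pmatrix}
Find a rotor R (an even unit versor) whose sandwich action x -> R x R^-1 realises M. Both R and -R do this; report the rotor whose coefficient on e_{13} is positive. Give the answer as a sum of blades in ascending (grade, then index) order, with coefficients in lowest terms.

Method: write R = a + b12*e_{12} + b13*e_{13} + b23*e_{23} with a^2 + b12^2 + b13^2 + b23^2 = 1 (so R^-1 = ~R). Expanding the columns R e_j ~R gives tr M = 4a^2 - 1 and, from the antisymmetric part, M21 - M12 = -4a*b12, M13 - M31 = 4a*b13, M32 - M23 = -4a*b23.
Here tr M = \frac{11}{25}, so a^2 = (1 + tr M)/4 = \frac{9}{25} and a = ±\frac{3}{5}. Taking a = \frac{3}{5}: M21 - M12 = 0, M13 - M31 = \frac{48}{25}, M32 - M23 = 0, giving b12 = 0, b13 = \frac{4}{5}, b23 = 0, i.e. R = \frac{3}{5} + \frac{4}{5} e_{13}.
Its e_{13} coefficient is already positive.
Answer: \frac{3}{5} + \frac{4}{5} e_{13}. Sheet selection: the two-to-one cover makes ±R indistinguishable at the matrix level (trace \frac{11}{25}), so uniqueness comes from the required sign on e_{13}.


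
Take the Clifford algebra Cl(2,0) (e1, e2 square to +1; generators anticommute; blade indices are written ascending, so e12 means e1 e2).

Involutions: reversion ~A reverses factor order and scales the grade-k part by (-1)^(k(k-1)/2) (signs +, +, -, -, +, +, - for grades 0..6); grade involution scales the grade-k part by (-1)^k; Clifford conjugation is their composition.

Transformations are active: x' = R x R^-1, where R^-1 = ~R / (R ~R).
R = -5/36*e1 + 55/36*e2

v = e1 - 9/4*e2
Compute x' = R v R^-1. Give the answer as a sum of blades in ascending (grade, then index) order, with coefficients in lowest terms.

~R = -5/36*e1 + 55/36*e2, and R ~R = 1525/648, so R^-1 = ~R / (1525/648).
R v = -515/144 - 175/144*e12
Answer: -141/244*e1 - 146/61*e2


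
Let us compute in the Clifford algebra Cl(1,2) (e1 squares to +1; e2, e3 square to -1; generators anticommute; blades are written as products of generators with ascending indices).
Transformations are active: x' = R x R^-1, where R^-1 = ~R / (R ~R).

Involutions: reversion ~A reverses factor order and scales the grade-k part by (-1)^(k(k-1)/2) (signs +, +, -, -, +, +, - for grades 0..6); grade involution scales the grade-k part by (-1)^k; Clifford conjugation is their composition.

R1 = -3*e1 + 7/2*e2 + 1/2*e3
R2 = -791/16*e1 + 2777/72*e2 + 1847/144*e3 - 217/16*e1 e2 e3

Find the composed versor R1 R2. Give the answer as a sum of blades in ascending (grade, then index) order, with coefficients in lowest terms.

Distribute over the terms of R1 (each basis-blade product reordered to ascending indices, repeated generators contracted through their squares):
(-3*e1) R2 = 2373/16 - 2777/24*e1 e2 - 1847/48*e1 e3 + 651/16*e2 e3
(7/2*e2) R2 = -19439/144 + 5537/32*e1 e2 - 1519/32*e1 e3 + 12929/288*e2 e3
(1/2*e3) R2 = -1847/288 + 217/32*e1 e2 + 791/32*e1 e3 - 2777/144*e2 e3
Summing the partial products and collecting blades:
Answer: 221/32 + 3077/48*e1 e2 - 2939/48*e1 e3 + 19093/288*e2 e3


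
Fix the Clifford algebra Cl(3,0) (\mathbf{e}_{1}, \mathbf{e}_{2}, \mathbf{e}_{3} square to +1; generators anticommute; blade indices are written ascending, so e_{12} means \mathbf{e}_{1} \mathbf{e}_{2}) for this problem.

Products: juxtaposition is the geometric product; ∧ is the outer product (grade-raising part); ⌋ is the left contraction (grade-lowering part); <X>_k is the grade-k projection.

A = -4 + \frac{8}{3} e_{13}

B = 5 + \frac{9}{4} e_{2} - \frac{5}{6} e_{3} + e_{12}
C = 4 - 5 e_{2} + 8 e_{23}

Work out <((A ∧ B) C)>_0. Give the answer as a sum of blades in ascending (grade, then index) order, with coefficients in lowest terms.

step 1: -20 - 9 e_{2} + \frac{10}{3} e_{3} - 4 e_{12} + \frac{40}{3} e_{13} - 6 e_{123}
step 2: -35 + 68 e_{1} + \frac{112}{3} e_{2} - \frac{176}{3} e_{3} - \frac{368}{3} e_{12} - \frac{26}{3} e_{13} - \frac{430}{3} e_{23} + \frac{128}{3} e_{123}
step 3: -35
Answer: -35


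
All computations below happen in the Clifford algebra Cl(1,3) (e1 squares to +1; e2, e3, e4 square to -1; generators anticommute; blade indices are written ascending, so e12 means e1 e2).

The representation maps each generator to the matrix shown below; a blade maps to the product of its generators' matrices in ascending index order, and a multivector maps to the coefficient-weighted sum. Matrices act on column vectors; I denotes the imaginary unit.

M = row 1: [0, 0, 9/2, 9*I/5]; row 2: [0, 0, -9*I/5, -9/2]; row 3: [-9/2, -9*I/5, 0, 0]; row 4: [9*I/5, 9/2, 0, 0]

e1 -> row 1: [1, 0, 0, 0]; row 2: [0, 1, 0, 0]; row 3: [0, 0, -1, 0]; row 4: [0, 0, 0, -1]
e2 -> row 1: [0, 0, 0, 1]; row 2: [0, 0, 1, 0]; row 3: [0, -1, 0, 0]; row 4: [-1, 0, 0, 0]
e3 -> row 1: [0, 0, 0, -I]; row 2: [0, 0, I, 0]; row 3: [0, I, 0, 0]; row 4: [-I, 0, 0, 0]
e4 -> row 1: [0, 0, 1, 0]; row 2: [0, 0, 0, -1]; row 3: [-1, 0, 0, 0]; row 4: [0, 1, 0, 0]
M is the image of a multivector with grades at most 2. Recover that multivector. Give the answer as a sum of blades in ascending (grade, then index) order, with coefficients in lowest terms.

Method: the blade images are trace-orthogonal — tr(rho(e_A) rho(e_B)^-1) = 4 if A = B and 0 otherwise — and rho(e_A)^-1 = (e_A)^2 * rho(e_A) with (e_A)^2 = +1 or -1, so the coefficient of e_A in the preimage is (e_A)^2 * tr(M rho(e_A))/4.
Nonzero projections over blades of grade <= 2: e3: (e3)^2 = -1, tr(M rho(e3)) = 36/5, coefficient -9/5; e4: (e4)^2 = -1, tr(M rho(e4)) = -18, coefficient 9/2. Every other blade of grade <= 2 projects to 0.
Answer: -9/5*e3 + 9/2*e4


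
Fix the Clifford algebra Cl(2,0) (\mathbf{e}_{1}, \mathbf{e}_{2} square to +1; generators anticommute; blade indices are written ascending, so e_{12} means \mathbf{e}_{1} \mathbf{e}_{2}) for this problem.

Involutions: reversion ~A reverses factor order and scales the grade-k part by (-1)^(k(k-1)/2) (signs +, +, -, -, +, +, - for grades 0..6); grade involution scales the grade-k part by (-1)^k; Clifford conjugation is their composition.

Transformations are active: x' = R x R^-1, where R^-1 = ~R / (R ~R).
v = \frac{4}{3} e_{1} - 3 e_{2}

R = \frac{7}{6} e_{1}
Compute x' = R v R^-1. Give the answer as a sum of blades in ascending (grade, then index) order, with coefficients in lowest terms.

~R = \frac{7}{6} e_{1}, and R ~R = \frac{49}{36}, so R^-1 = ~R / (\frac{49}{36}).
R v = \frac{14}{9} - \frac{7}{2} e_{12}
Answer: \frac{4}{3} e_{1} + 3 e_{2}


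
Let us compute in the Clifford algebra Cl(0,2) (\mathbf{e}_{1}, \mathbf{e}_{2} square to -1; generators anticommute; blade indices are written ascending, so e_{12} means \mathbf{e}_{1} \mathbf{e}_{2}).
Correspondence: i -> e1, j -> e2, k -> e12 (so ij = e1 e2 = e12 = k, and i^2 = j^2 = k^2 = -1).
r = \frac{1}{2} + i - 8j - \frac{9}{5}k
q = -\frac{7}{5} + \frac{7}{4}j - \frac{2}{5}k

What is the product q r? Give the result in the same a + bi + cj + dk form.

In blades: q = -\frac{7}{5} + \frac{7}{4} e_{2} - \frac{2}{5} e_{12}, r = \frac{1}{2} + e_{1} - 8 e_{2} - \frac{9}{5} e_{12}.
Distribute q over r term by term (generator squares from the signature, products reordered to ascending indices): (-\frac{7}{5})*r = -\frac{7}{10} - \frac{7}{5} e_{1} + \frac{56}{5} e_{2} + \frac{63}{25} e_{12}; (\frac{7}{4} e_{2})*r = 14 - \frac{63}{20} e_{1} + \frac{7}{8} e_{2} - \frac{7}{4} e_{12}; (-\frac{2}{5} e_{12})*r = -\frac{18}{25} - \frac{16}{5} e_{1} - \frac{2}{5} e_{2} - \frac{1}{5} e_{12}.
Sum: \frac{629}{50} - \frac{31}{4} e_{1} + \frac{467}{40} e_{2} + \frac{57}{100} e_{12}; translating back through the correspondence:
Answer: \frac{629}{50} - \frac{31}{4}i + \frac{467}{40}j + \frac{57}{100}k


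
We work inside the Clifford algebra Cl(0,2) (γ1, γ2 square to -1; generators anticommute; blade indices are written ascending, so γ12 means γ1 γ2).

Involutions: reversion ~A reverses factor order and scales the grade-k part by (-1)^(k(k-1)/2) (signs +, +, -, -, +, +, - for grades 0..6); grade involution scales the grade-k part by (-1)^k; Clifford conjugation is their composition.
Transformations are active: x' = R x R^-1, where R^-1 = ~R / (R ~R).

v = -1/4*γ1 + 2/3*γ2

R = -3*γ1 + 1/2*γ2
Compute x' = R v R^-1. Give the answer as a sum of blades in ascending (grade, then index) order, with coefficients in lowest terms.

~R = -3*γ1 + 1/2*γ2, and R ~R = -37/4, so R^-1 = ~R / (-37/4).
R v = -13/12 - 15/8*γ12
Answer: -67/148*γ1 - 61/111*γ2


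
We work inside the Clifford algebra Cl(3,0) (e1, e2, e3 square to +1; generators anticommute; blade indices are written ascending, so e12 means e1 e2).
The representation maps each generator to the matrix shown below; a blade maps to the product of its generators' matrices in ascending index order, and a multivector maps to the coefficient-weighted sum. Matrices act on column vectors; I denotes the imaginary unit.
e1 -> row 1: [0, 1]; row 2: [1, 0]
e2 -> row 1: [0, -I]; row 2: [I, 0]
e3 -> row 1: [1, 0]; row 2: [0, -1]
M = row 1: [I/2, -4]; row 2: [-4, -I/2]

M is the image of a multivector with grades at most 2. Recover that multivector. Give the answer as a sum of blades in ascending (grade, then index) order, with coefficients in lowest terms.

Method: 1, rho(e1), rho(e2), rho(e3) form a trace-orthogonal basis of the 2x2 complex matrices (tr(X Y) = 2 if X = Y, else 0), so M = m0*1 + m1*rho(e1) + m2*rho(e2) + m3*rho(e3) with m0 = tr(M)/2 = 0, m1 = tr(M rho(e1))/2 = -4, m2 = tr(M rho(e2))/2 = 0, m3 = tr(M rho(e3))/2 = I/2.
Multiplying table entries, the bivector images are rho(e12) = I*rho(e3), rho(e13) = -I*rho(e2), rho(e23) = I*rho(e1); with real blade coefficients the real parts of m0..m3 are the coefficients of 1, e1, e2, e3 and the imaginary parts give the bivectors (e23: Im m1, e13: -Im m2, e12: Im m3).
Answer: -4*e1 + 1/2*e12


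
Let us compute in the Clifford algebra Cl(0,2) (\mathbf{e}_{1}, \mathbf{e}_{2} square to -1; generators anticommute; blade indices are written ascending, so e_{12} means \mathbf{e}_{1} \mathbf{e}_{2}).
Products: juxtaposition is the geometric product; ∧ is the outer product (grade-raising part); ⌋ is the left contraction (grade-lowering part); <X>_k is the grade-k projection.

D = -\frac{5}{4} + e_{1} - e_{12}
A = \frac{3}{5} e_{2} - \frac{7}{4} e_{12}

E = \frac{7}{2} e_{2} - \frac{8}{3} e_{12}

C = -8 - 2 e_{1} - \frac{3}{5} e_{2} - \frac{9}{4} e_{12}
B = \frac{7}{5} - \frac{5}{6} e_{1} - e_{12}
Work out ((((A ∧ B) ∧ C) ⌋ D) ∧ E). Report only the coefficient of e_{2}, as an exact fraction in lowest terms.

step 1: \frac{21}{25} e_{2} - \frac{39}{20} e_{12}
step 2: -\frac{168}{25} e_{2} + \frac{432}{25} e_{12}
step 3: \frac{432}{25} + \frac{168}{25} e_{1}
step 4: \frac{1512}{25} e_{2} - \frac{564}{25} e_{12}
Answer: \frac{1512}{25}


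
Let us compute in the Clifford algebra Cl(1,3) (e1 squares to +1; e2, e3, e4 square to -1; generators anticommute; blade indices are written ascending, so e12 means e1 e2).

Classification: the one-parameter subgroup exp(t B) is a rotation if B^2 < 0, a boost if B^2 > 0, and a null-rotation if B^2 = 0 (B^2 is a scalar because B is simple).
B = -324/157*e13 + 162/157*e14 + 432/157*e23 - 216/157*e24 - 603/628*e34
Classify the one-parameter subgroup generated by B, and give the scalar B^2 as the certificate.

B^2 term by term: the squares give (-324/157)^2*(e13)^2 + (162/157)^2*(e14)^2 + (432/157)^2*(e23)^2 + (-216/157)^2*(e24)^2 + (-603/628)^2*(e34)^2 = 104976/24649*(+1) + 26244/24649*(+1) + 186624/24649*(-1) + 46656/24649*(-1) + 363609/394384*(-1) = -81/16 (each basis 2-blade squares to minus the product of its generators' squares); cross terms between blades sharing an index anticommute and cancel; the commuting (index-disjoint) pairs give grade-4 terms 2*c*c'*(blade product), which cancel blade by blade — e1234: -139968/24649 + 139968/24649 = 0 — confirming B is simple. So B^2 = -81/16.
Answer: rotation, certificate B^2 = -81/16. Why this suffices: the scalar -81/16 survives any versor conjugation, so its sign alone determines the class however B is presented.


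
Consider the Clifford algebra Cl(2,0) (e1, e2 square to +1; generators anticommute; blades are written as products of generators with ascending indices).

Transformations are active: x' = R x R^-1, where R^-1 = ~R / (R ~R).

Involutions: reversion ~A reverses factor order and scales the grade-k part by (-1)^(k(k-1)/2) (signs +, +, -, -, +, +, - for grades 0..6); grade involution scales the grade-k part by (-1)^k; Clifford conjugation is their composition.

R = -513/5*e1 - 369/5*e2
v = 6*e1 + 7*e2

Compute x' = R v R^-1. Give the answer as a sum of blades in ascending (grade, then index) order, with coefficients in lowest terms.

~R = -513/5*e1 - 369/5*e2, and R ~R = 79866/5, so R^-1 = ~R / (79866/5).
R v = -5661/5 - 1377/5*e1 e2
Answer: 1239/145*e1 + 502/145*e2


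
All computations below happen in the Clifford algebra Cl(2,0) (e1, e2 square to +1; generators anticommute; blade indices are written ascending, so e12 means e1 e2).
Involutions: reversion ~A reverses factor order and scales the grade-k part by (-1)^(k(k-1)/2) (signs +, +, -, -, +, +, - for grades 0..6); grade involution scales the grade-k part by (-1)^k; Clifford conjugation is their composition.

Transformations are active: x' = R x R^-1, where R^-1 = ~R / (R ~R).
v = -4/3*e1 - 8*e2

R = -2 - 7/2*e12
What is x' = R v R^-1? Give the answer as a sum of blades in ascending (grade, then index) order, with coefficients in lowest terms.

~R = -2 + 7/2*e12, and R ~R = 65/4, so R^-1 = ~R / (65/4).
R v = 92/3*e1 + 34/3*e2
Answer: -404/65*e1 + 1016/195*e2


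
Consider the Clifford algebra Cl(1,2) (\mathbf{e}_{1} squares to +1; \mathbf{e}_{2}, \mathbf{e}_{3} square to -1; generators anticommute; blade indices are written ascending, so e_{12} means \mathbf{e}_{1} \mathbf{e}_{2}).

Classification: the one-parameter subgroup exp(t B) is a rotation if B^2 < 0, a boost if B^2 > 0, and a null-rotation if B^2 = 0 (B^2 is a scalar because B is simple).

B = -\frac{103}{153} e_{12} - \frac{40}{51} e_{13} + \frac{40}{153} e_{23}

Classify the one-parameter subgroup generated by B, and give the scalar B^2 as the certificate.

B^2 term by term: the squares give (-\frac{103}{153})^2*(e_{12})^2 + (-\frac{40}{51})^2*(e_{13})^2 + (\frac{40}{153})^2*(e_{23})^2 = \frac{10609}{23409}*(+1) + \frac{1600}{2601}*(+1) + \frac{1600}{23409}*(-1) = 1 (each basis 2-blade squares to minus the product of its generators' squares); cross terms between blades sharing an index anticommute and cancel. So B^2 = 1.
Answer: boost, certificate B^2 = 1. No conjugation can change B^2 = 1; the sign gives the class.


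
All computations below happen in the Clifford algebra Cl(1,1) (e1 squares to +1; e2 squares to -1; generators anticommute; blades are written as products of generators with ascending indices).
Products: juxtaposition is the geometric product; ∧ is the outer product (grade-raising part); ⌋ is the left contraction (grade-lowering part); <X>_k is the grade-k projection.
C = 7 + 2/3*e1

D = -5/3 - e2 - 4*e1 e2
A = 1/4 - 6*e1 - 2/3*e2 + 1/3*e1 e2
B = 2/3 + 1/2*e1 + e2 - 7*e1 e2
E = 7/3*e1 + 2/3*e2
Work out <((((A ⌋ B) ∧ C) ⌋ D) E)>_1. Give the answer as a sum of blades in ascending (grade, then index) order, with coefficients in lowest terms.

step 1: -9/2 + 115/24*e1 + 169/4*e2 - 7/4*e1 e2
step 2: -63/2 + 733/24*e1 + 1183/4*e2 - 485/12*e1 e2
step 3: 6119/12 - 1183*e1 - 272/3*e2 + 126*e1 e2
step 4: -24299/9 + 39809/36*e1 + 827/18*e2 - 5194/9*e1 e2
step 5: 39809/36*e1 + 827/18*e2
Answer: 39809/36*e1 + 827/18*e2


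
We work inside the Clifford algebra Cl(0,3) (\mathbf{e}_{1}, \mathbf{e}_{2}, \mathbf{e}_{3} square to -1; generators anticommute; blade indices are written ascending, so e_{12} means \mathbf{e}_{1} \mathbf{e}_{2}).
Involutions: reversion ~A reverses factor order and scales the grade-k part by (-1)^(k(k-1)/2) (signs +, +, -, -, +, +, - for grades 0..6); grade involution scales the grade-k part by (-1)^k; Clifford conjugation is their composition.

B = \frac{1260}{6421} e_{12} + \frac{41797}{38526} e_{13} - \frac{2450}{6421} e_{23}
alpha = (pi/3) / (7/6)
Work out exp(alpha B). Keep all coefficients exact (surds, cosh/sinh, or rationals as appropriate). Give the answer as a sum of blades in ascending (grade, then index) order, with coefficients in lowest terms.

B^2 term by term: the squares give (\frac{1260}{6421})^2*(e_{12})^2 + (\frac{41797}{38526})^2*(e_{13})^2 + (-\frac{2450}{6421})^2*(e_{23})^2 = \frac{1587600}{41229241}*(-1) + \frac{1746989209}{1484252676}*(-1) + \frac{6002500}{41229241}*(-1) = -\frac{49}{36} (each basis 2-blade squares to minus the product of its generators' squares); cross terms between blades sharing an index anticommute and cancel. So B^2 = -\frac{49}{36}.
B^2 = -\frac{49}{36} — circular case — the even/odd split gives cos and sin: l = \frac{7}{6}, alpha*l = \frac{\pi}{3}, so exp(alpha B) = cos(\frac{\pi}{3}) + (sin(\frac{\pi}{3})/(\frac{7}{6}))*B = \frac{1}{2} + (\frac{3 \sqrt{3}}{7})*B.
Answer: \frac{1}{2} + \frac{540 \sqrt{3}}{6421} e_{12} + \frac{5971 \sqrt{3}}{12842} e_{13} - \frac{1050 \sqrt{3}}{6421} e_{23}


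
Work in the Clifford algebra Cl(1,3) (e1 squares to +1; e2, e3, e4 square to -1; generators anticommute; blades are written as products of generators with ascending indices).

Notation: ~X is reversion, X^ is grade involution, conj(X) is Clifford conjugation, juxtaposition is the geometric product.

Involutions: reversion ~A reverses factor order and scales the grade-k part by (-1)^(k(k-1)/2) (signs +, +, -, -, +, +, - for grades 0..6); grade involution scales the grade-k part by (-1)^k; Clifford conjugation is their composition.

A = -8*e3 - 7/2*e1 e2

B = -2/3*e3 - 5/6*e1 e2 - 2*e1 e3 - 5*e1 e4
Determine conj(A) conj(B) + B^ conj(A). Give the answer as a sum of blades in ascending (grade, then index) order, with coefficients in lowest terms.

first term: -29/12 + 16*e1 - 7*e2 e3 - 35/2*e2 e4 + 9*e1 e2 e3 - 40*e1 e3 e4
second term: -33/4 + 16*e1 - 7*e2 e3 - 35/2*e2 e4 - 13/3*e1 e2 e3 + 40*e1 e3 e4
Answer: -32/3 + 32*e1 - 14*e2 e3 - 35*e2 e4 + 14/3*e1 e2 e3


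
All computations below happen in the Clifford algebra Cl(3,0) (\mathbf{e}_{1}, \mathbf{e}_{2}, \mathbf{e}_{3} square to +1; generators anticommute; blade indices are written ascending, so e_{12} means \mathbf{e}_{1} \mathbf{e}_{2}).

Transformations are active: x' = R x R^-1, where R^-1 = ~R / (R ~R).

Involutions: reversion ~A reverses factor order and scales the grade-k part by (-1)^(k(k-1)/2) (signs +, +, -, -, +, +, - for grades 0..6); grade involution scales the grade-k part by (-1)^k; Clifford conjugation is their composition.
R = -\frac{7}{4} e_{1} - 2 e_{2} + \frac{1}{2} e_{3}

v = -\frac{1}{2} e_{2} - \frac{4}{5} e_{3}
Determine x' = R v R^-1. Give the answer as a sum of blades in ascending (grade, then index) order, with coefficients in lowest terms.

~R = -\frac{7}{4} e_{1} - 2 e_{2} + \frac{1}{2} e_{3}, and R ~R = \frac{117}{16}, so R^-1 = ~R / (\frac{117}{16}).
R v = \frac{3}{5} + \frac{7}{8} e_{12} + \frac{7}{5} e_{13} + \frac{37}{20} e_{23}
Answer: -\frac{56}{195} e_{1} + \frac{67}{390} e_{2} + \frac{172}{195} e_{3}


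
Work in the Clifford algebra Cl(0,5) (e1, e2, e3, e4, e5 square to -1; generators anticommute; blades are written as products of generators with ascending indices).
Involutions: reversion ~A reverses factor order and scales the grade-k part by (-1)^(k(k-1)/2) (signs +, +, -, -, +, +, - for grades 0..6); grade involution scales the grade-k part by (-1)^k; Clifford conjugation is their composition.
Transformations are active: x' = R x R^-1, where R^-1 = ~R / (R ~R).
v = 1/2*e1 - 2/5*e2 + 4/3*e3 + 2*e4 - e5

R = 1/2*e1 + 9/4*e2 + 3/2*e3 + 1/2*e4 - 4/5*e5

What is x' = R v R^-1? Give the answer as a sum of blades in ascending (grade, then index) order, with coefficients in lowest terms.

~R = 1/2*e1 + 9/4*e2 + 3/2*e3 + 1/2*e4 - 4/5*e5, and R ~R = -3381/400, so R^-1 = ~R / (-3381/400).
R v = -63/20 - 53/40*e1 e2 - 1/12*e1 e3 + 3/4*e1 e4 - 1/10*e1 e5 + 18/5*e2 e3 + 47/10*e2 e4 - 257/100*e2 e5 + 7/3*e3 e4 - 13/30*e3 e5 + 11/10*e4 e5
Answer: -41/322*e1 + 1672/805*e2 - 104/483*e3 - 262/161*e4 + 65/161*e5


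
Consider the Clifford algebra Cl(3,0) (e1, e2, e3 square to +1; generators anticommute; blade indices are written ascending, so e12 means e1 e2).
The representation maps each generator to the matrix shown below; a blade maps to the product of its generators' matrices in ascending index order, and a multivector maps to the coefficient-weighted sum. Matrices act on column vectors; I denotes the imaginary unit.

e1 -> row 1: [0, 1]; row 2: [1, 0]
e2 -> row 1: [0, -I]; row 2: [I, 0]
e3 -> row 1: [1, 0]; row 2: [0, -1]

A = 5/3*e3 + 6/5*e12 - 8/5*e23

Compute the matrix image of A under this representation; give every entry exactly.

Bivector images (products of the table entries): rho(e12) = rho(e1)rho(e2) = row 1: [I, 0]; row 2: [0, -I]; rho(e23) = rho(e2)rho(e3) = row 1: [0, I]; row 2: [I, 0].
M = (5/3)*rho(e3) + (6/5)*rho(e12) + (-8/5)*rho(e23), summed entrywise:
Answer: row 1: [5/3 + 6*I/5, -8*I/5]; row 2: [-8*I/5, -5/3 - 6*I/5]


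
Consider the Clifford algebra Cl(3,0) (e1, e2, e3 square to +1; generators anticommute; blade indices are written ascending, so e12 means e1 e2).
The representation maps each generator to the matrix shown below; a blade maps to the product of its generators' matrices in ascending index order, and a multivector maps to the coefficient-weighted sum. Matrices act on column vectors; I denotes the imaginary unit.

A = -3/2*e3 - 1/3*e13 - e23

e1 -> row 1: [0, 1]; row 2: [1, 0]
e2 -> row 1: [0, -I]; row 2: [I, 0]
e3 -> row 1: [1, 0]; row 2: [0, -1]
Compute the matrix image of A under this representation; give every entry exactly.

Bivector images (products of the table entries): rho(e13) = rho(e1)rho(e3) = row 1: [0, -1]; row 2: [1, 0]; rho(e23) = rho(e2)rho(e3) = row 1: [0, I]; row 2: [I, 0].
M = (-3/2)*rho(e3) + (-1/3)*rho(e13) + (-1)*rho(e23), summed entrywise:
Answer: row 1: [-3/2, 1/3 - I]; row 2: [-1/3 - I, 3/2]


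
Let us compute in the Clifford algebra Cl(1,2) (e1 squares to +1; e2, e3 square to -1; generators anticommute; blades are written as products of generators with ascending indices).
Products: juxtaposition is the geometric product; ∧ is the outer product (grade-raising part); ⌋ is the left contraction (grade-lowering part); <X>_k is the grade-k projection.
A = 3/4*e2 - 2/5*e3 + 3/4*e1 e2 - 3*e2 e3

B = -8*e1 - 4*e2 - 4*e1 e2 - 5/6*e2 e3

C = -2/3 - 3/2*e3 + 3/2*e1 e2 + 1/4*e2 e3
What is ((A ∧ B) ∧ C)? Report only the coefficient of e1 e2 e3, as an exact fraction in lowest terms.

step 1: 6*e1 e2 - 16/5*e1 e3 - 8/5*e2 e3 + 128/5*e1 e2 e3
step 2: -4*e1 e2 + 32/15*e1 e3 + 16/15*e2 e3 - 391/15*e1 e2 e3
Answer: -391/15


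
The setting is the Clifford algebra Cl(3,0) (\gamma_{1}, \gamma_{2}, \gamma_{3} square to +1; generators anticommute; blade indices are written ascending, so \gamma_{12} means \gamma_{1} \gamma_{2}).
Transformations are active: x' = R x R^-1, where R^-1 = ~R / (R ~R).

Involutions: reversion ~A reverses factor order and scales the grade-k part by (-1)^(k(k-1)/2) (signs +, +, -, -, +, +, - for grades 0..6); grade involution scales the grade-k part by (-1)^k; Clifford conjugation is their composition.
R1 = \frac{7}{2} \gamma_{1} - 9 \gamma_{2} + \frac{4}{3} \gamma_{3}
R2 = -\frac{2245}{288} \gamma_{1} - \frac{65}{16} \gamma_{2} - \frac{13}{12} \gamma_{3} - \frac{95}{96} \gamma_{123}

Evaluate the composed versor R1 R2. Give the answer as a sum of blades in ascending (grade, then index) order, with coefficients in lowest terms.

Distribute over the terms of R1 (each basis-blade product reordered to ascending indices, repeated generators contracted through their squares):
(\frac{7}{2} \gamma_{1}) R2 = -\frac{15715}{576} - \frac{455}{32} \gamma_{12} - \frac{91}{24} \gamma_{13} - \frac{665}{192} \gamma_{23}
(-9 \gamma_{2}) R2 = \frac{585}{16} - \frac{2245}{32} \gamma_{12} - \frac{285}{32} \gamma_{13} + \frac{39}{4} \gamma_{23}
(\frac{4}{3} \gamma_{3}) R2 = -\frac{13}{9} - \frac{95}{72} \gamma_{12} + \frac{2245}{216} \gamma_{13} + \frac{65}{12} \gamma_{23}
Summing the partial products and collecting blades:
Answer: \frac{4513}{576} - \frac{3085}{36} \gamma_{12} - \frac{1991}{864} \gamma_{13} + \frac{749}{64} \gamma_{23}


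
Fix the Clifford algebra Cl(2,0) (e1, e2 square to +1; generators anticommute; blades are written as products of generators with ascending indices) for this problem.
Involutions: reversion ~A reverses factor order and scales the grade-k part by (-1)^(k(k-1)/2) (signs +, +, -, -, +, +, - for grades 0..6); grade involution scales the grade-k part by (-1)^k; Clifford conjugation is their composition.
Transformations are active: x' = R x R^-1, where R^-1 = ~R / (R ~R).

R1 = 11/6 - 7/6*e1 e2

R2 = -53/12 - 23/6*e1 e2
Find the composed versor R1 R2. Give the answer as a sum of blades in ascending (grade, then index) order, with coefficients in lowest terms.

Distribute over the terms of R1 (each basis-blade product reordered to ascending indices, repeated generators contracted through their squares):
(11/6) R2 = -583/72 - 253/36*e1 e2
(-7/6*e1 e2) R2 = -161/36 + 371/72*e1 e2
Summing the partial products and collecting blades:
Answer: -905/72 - 15/8*e1 e2


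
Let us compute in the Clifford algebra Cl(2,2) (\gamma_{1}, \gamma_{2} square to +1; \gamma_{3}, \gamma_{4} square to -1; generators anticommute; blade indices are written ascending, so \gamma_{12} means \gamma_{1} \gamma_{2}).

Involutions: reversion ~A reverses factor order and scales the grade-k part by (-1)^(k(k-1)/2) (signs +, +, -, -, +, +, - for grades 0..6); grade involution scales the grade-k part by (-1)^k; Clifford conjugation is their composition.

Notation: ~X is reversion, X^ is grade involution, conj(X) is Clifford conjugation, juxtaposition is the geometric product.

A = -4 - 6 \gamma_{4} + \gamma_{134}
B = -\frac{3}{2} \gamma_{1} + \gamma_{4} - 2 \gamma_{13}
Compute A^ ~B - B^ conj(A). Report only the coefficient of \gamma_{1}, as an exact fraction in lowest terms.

first term: -6 + 6 \gamma_{1} - 6 \gamma_{4} - 7 \gamma_{13} + 9 \gamma_{14} + \frac{3}{2} \gamma_{34} + 12 \gamma_{134}
second term: 6 - 6 \gamma_{1} + 2 \gamma_{4} + 9 \gamma_{13} + 9 \gamma_{14} + \frac{3}{2} \gamma_{34} - 12 \gamma_{134}
Answer: 12


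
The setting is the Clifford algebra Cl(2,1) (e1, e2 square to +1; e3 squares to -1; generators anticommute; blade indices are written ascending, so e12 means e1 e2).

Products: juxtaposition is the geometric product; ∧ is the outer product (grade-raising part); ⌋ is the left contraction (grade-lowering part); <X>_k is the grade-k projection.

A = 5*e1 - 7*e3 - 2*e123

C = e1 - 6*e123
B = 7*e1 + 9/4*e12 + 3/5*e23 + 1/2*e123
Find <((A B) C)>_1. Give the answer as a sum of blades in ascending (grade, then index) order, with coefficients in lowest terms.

step 1: 34 - 6/5*e1 + 141/20*e2 + 9/2*e3 + 7/2*e12 + 49*e13 - 23/2*e23 - 51/4*e123
step 2: 753/10 + 103*e1 + 581/2*e2 - 28*e3 + 399/20*e12 + 189/5*e13 - 111/20*e23 - 431/2*e123
step 3: 103*e1 + 581/2*e2 - 28*e3
Answer: 103*e1 + 581/2*e2 - 28*e3


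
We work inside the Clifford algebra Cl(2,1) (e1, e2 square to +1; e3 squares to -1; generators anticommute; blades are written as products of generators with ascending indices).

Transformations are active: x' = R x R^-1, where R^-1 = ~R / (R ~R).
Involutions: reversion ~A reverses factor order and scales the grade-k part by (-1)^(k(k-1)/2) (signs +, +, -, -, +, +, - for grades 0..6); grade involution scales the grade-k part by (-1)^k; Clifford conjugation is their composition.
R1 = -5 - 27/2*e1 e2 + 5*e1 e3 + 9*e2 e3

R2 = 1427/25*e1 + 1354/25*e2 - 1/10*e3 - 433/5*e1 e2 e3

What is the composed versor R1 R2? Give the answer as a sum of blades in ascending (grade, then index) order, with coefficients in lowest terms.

Distribute over the terms of R1 (each basis-blade product reordered to ascending indices, repeated generators contracted through their squares):
(-5) R2 = -1427/5*e1 - 1354/5*e2 + 1/2*e3 + 433*e1 e2 e3
(-27/2*e1 e2) R2 = -18279/25*e1 + 38529/50*e2 - 11691/10*e3 + 27/20*e1 e2 e3
(5*e1 e3) R2 = 1/2*e1 + 433*e2 - 1427/5*e3 - 1354/5*e1 e2 e3
(9*e2 e3) R2 = -3897/5*e1 + 9/10*e2 - 12186/25*e3 + 12843/25*e1 e2 e3
Summing the partial products and collecting blades:
Answer: -89773/50*e1 + 23342/25*e2 - 48536/25*e3 + 67727/100*e1 e2 e3


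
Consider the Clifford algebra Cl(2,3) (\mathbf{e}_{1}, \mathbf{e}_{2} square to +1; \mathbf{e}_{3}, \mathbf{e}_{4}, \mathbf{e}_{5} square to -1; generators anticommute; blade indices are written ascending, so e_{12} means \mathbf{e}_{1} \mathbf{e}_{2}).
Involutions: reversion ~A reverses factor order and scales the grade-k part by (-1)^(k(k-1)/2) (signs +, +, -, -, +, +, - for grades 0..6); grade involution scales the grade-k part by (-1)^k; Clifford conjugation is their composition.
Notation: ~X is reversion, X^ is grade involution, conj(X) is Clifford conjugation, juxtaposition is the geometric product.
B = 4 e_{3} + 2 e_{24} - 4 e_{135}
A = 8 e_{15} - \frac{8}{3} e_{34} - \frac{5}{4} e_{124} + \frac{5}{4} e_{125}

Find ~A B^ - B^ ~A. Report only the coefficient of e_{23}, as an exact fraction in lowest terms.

first term: \frac{5}{2} e_{1} + 32 e_{3} - \frac{32}{3} e_{4} - \frac{31}{3} e_{23} - 32 e_{135} + \frac{49}{6} e_{145} + 5 e_{1234} - 5 e_{1235} - 16 e_{1245} - 5 e_{2345}
second term: \frac{5}{2} e_{1} + 32 e_{3} + \frac{32}{3} e_{4} + \frac{31}{3} e_{23} - 32 e_{135} - \frac{49}{6} e_{145} - 5 e_{1234} + 5 e_{1235} - 16 e_{1245} - 5 e_{2345}
Answer: -\frac{62}{3}


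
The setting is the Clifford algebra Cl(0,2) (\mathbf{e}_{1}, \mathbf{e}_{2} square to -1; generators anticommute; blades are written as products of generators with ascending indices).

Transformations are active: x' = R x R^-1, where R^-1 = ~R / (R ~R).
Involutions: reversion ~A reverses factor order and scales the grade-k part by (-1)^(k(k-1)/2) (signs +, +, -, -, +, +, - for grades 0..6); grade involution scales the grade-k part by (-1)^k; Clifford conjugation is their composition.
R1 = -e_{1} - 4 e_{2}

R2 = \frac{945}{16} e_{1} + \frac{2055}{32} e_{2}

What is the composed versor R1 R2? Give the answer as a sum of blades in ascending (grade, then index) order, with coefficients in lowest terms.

Distribute over the terms of R1 (each basis-blade product reordered to ascending indices, repeated generators contracted through their squares):
(-e_{1}) R2 = \frac{945}{16} - \frac{2055}{32} e_{1} e_{2}
(-4 e_{2}) R2 = \frac{2055}{8} + \frac{945}{4} e_{1} e_{2}
Summing the partial products and collecting blades:
Answer: \frac{5055}{16} + \frac{5505}{32} e_{1} e_{2}


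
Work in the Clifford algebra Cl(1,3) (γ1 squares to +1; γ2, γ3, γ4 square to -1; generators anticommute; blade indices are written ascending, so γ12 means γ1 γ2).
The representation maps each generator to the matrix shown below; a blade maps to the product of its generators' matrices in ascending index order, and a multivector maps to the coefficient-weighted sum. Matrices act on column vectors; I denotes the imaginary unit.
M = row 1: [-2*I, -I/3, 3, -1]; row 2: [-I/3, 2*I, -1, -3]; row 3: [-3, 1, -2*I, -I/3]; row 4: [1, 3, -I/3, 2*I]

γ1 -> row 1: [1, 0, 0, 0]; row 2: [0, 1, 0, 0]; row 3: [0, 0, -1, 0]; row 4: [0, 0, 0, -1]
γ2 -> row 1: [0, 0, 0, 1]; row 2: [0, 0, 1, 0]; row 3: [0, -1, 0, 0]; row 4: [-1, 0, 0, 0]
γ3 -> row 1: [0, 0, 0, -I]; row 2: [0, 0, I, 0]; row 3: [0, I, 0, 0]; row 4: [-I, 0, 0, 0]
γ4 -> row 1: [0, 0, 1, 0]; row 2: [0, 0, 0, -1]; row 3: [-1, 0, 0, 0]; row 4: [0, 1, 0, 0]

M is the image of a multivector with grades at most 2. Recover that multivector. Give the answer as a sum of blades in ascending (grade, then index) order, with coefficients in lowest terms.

Method: the blade images are trace-orthogonal — tr(rho(e_A) rho(e_B)^-1) = 4 if A = B and 0 otherwise — and rho(e_A)^-1 = (e_A)^2 * rho(e_A) with (e_A)^2 = +1 or -1, so the coefficient of e_A in the preimage is (e_A)^2 * tr(M rho(e_A))/4.
Nonzero projections over blades of grade <= 2: γ2: (γ2)^2 = -1, tr(M rho(γ2)) = 4, coefficient -1; γ4: (γ4)^2 = -1, tr(M rho(γ4)) = -12, coefficient 3; γ23: (γ23)^2 = -1, tr(M rho(γ23)) = -8, coefficient 2; γ34: (γ34)^2 = -1, tr(M rho(γ34)) = -4/3, coefficient 1/3. Every other blade of grade <= 2 projects to 0.
Answer: -γ2 + 3*γ4 + 2*γ23 + 1/3*γ34


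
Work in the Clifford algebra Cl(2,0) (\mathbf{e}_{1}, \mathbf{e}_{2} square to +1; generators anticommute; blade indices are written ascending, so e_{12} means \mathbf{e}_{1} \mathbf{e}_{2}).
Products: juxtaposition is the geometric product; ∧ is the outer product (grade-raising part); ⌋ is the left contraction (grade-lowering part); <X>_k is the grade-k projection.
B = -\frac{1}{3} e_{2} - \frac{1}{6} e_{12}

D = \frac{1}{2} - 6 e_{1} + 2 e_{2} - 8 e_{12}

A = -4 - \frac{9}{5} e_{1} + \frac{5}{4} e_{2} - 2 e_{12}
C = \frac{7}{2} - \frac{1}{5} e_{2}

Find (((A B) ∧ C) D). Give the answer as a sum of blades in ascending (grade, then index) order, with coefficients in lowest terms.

step 1: -\frac{3}{4} + \frac{7}{8} e_{1} + \frac{49}{30} e_{2} + \frac{19}{15} e_{12}
step 2: -\frac{21}{8} + \frac{49}{16} e_{1} + \frac{88}{15} e_{2} + \frac{511}{120} e_{12}
step 3: \frac{2089}{80} + \frac{11637}{160} e_{1} - \frac{19}{15} e_{2} + \frac{15469}{240} e_{12}
Answer: \frac{2089}{80} + \frac{11637}{160} e_{1} - \frac{19}{15} e_{2} + \frac{15469}{240} e_{12}


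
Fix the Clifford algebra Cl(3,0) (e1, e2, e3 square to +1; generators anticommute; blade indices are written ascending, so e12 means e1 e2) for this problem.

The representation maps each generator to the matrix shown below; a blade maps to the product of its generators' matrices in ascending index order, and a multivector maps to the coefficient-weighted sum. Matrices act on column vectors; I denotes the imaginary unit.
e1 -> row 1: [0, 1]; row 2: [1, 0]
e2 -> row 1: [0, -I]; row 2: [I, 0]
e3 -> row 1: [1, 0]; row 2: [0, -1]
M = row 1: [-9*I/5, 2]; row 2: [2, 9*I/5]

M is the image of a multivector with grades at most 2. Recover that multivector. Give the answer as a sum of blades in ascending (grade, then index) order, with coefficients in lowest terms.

Method: 1, rho(e1), rho(e2), rho(e3) form a trace-orthogonal basis of the 2x2 complex matrices (tr(X Y) = 2 if X = Y, else 0), so M = m0*1 + m1*rho(e1) + m2*rho(e2) + m3*rho(e3) with m0 = tr(M)/2 = 0, m1 = tr(M rho(e1))/2 = 2, m2 = tr(M rho(e2))/2 = 0, m3 = tr(M rho(e3))/2 = -9*I/5.
Multiplying table entries, the bivector images are rho(e12) = I*rho(e3), rho(e13) = -I*rho(e2), rho(e23) = I*rho(e1); with real blade coefficients the real parts of m0..m3 are the coefficients of 1, e1, e2, e3 and the imaginary parts give the bivectors (e23: Im m1, e13: -Im m2, e12: Im m3).
Answer: 2*e1 - 9/5*e12


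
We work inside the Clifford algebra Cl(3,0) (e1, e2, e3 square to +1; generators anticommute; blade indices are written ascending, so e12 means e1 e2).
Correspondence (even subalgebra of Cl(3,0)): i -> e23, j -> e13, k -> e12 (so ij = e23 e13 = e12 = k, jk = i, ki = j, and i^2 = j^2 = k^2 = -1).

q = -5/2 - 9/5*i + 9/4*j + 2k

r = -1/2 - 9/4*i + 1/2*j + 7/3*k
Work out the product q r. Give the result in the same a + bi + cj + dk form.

In blades: q = -5/2 + 2*e12 + 9/4*e13 - 9/5*e23, r = -1/2 + 7/3*e12 + 1/2*e13 - 9/4*e23.
Distribute q over r term by term (generator squares from the signature, products reordered to ascending indices): (-5/2)*r = 5/4 - 35/6*e12 - 5/4*e13 + 45/8*e23; (2*e12)*r = -14/3 - e12 - 9/2*e13 - e23; (9/4*e13)*r = -9/8 + 81/16*e12 - 9/8*e13 + 21/4*e23; (-9/5*e23)*r = -81/20 - 9/10*e12 + 21/5*e13 + 9/10*e23.
Sum: -1031/120 - 641/240*e12 - 107/40*e13 + 431/40*e23; translating back through the correspondence:
Answer: -1031/120 + 431/40*i - 107/40*j - 641/240*k


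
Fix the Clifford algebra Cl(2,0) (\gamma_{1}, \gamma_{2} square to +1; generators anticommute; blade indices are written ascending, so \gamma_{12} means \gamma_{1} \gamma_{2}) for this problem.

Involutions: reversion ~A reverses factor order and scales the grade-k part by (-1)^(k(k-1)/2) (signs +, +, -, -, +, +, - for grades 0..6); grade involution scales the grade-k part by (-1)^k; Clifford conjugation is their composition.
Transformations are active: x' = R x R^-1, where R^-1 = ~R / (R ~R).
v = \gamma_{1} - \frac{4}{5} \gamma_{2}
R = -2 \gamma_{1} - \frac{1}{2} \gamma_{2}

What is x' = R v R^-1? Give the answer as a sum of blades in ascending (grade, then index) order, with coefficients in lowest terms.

~R = -2 \gamma_{1} - \frac{1}{2} \gamma_{2}, and R ~R = \frac{17}{4}, so R^-1 = ~R / (\frac{17}{4}).
R v = -\frac{8}{5} + \frac{21}{10} \gamma_{12}
Answer: \frac{43}{85} \gamma_{1} + \frac{20}{17} \gamma_{2}


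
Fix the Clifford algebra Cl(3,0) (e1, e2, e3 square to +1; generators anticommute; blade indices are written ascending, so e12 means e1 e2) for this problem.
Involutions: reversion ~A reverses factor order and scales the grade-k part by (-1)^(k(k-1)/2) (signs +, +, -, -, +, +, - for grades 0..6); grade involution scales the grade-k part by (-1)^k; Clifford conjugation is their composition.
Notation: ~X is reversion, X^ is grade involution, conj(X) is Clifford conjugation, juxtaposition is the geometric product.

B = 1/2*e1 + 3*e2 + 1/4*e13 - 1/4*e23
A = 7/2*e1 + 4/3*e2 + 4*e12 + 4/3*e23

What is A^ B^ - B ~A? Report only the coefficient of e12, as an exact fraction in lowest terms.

first term: 73/12 - 12*e1 + 2*e2 + 83/24*e3 + 61/6*e12 - e13 - e23 + 13/24*e123
second term: 65/12 + 12*e1 - 2*e2 - 109/24*e3 - 19/2*e12 - e13 - e23 - 15/8*e123
Answer: 59/3


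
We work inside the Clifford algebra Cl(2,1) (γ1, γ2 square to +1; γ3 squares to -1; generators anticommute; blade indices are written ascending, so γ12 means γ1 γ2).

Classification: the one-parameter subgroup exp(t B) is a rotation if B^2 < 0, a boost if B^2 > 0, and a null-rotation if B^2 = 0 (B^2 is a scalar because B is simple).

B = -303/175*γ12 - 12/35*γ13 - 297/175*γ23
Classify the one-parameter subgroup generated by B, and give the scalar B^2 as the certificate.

B^2 term by term: the squares give (-303/175)^2*(γ12)^2 + (-12/35)^2*(γ13)^2 + (-297/175)^2*(γ23)^2 = 91809/30625*(-1) + 144/1225*(+1) + 88209/30625*(+1) = 0 (each basis 2-blade squares to minus the product of its generators' squares); cross terms between blades sharing an index anticommute and cancel. So B^2 = 0.
Answer: null-rotation, certificate B^2 = 0. Check the certificate: B^2 = 0, and that sign is decisive whatever form B takes.


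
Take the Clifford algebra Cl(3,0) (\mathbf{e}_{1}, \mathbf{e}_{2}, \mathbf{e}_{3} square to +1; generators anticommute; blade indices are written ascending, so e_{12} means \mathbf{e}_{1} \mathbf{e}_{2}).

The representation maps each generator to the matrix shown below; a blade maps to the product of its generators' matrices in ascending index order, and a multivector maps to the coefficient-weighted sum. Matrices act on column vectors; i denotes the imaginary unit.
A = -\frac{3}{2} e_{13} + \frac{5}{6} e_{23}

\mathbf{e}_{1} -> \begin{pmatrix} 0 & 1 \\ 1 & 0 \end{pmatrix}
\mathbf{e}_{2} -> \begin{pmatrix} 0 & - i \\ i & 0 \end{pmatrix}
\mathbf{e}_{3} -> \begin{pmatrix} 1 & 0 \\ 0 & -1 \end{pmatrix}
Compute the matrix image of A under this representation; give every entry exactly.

Bivector images (products of the table entries): rho(e_{13}) = rho(\mathbf{e}_{1})rho(\mathbf{e}_{3}) = \begin{pmatrix} 0 & -1 \\ 1 & 0 \end{pmatrix}; rho(e_{23}) = rho(\mathbf{e}_{2})rho(\mathbf{e}_{3}) = \begin{pmatrix} 0 & i \\ i & 0 \end{pmatrix}.
M = (-\frac{3}{2})*rho(e_{13}) + (\frac{5}{6})*rho(e_{23}), summed entrywise:
Answer: \begin{pmatrix} 0 & \frac{3}{2} + \frac{5 i}{6} \\ - \frac{3}{2} + \frac{5 i}{6} & 0 \end{pmatrix}
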